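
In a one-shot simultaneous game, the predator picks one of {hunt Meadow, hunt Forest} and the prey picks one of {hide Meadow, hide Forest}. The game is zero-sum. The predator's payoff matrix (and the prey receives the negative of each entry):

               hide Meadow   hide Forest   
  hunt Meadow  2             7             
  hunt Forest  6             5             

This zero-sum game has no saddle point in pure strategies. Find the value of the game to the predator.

In a mixed equilibrium the predator is indifferent between hunt Meadow and hunt Forest; this condition fixes q.
  the predator's payoff from hunt Meadow: q·2 + (1−q)·7 = -5q + 7
  the predator's payoff from hunt Forest: q·6 + (1−q)·5 = q + 5
  -5q + 7 = q + 5  ⇒  -6q = -2  ⇒  q = 1/3.
The value is the predator's expected payoff against this mix (using hunt Meadow): (1/3)·2 + (2/3)·7 = 16/3.

v = 16/3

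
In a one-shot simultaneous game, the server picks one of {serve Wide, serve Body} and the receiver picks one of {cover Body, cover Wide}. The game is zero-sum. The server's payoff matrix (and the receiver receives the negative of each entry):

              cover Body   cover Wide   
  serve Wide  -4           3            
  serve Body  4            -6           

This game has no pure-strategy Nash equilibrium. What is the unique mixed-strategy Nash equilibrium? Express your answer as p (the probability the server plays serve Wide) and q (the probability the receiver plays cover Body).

Set the receiver's expected payoff from cover Body equal to that from cover Wide:
  the receiver's payoff to cover Body: p·4 + (1−p)·(-4) = 8p - 4
  the receiver's payoff to cover Wide: p·(-3) + (1−p)·6 = -9p + 6
  8p - 4 = -9p + 6  ⇒  17p = 10  ⇒  p = 10/17.
Set the server's expected payoff from serve Wide equal to that from serve Body:
  the server's expected payoff from serve Wide: q·(-4) + (1−q)·3 = -7q + 3
  the server's expected payoff from serve Body: q·4 + (1−q)·(-6) = 10q - 6
  -7q + 3 = 10q - 6  ⇒  -17q = -9  ⇒  q = 9/17.

p = 10/17, q = 9/17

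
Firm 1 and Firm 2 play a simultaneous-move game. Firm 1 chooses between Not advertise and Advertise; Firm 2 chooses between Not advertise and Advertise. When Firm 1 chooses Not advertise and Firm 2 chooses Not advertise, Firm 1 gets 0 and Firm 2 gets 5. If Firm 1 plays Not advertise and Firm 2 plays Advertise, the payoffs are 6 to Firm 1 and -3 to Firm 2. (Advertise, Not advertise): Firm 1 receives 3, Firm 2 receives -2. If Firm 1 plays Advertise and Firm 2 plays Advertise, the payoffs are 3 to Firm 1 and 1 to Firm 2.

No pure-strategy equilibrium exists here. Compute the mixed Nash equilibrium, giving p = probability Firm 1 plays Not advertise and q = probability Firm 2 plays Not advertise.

p = 3/11, q = 1/2

Firm 1's mix must leave Firm 2 indifferent between Not advertise and Advertise.
  Firm 2's expected payoff from Not advertise: p·5 + (1−p)·(-2) = 7p - 2
  Firm 2's expected payoff from Advertise: p·(-3) + (1−p)·1 = -4p + 1
  7p - 2 = -4p + 1  ⇒  11p = 3  ⇒  p = 3/11.
For Firm 1 to be willing to mix, Firm 1 must be indifferent between Not advertise and Advertise, which pins down Firm 2's mix.
  Firm 1's payoff to Not advertise: q·0 + (1−q)·6 = -6q + 6
  Firm 1's payoff to Advertise: q·3 + (1−q)·3 = 3
  -6q + 6 = 3  ⇒  -6q = -3  ⇒  q = 1/2.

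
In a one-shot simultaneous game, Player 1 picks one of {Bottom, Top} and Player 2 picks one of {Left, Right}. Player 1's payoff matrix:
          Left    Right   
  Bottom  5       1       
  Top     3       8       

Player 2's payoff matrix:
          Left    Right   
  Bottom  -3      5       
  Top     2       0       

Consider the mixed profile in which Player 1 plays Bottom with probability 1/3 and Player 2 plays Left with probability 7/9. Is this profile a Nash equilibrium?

No

Given Player 1's mix p = 1/3, Player 2's payoff from Left is 1/3 but from Right is 5/3. Player 2 strictly prefers Right, so Player 2 would not mix.
So the proposed profile is not a Nash equilibrium.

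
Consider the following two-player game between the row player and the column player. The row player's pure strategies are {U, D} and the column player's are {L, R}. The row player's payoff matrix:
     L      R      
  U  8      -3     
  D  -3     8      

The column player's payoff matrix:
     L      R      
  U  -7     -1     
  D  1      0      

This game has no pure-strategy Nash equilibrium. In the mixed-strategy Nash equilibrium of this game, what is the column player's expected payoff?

In a mixed equilibrium the column player is indifferent between L and R; this condition fixes p.
  the column player's payoff from L: p·(-7) + (1−p)·1 = -8p + 1
  the column player's payoff from R: p·(-1) + (1−p)·0 = -p
  -8p + 1 = -p  ⇒  -7p = -1  ⇒  p = 1/7.
At equilibrium the column player is indifferent across columns, so the column player's payoff equals the payoff from L: (1/7)·(-7) + (6/7)·1 = -1/7.

-1/7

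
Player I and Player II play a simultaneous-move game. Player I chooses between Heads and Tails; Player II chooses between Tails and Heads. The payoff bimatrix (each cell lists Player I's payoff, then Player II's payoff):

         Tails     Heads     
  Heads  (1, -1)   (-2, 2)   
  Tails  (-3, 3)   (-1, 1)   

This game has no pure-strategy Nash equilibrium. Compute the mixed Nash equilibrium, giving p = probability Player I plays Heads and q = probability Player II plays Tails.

p = 2/5, q = 1/5

Set Player II's expected payoff from Tails equal to that from Heads:
  Player II's expected payoff from Tails: p·(-1) + (1−p)·3 = -4p + 3
  Player II's expected payoff from Heads: p·2 + (1−p)·1 = p + 1
  -4p + 3 = p + 1  ⇒  -5p = -2  ⇒  p = 2/5.
For Player I to be willing to mix, Player I must be indifferent between Heads and Tails, which pins down Player II's mix.
  Player I's expected payoff from Heads: q·1 + (1−q)·(-2) = 3q - 2
  Player I's expected payoff from Tails: q·(-3) + (1−q)·(-1) = -2q - 1
  3q - 2 = -2q - 1  ⇒  5q = 1  ⇒  q = 1/5.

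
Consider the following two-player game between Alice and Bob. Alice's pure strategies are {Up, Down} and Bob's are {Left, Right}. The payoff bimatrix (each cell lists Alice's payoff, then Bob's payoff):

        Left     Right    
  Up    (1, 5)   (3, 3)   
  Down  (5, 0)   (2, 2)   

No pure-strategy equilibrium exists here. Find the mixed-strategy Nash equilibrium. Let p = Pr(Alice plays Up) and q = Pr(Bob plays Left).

Set Bob's expected payoff from Left equal to that from Right:
  Bob's payoff to Left: p·5 + (1−p)·0 = 5p
  Bob's payoff to Right: p·3 + (1−p)·2 = p + 2
  5p = p + 2  ⇒  4p = 2  ⇒  p = 1/2.
Alice's indifference between Up and Down determines Bob's mixing probability q:
  Alice's expected payoff from Up: q·1 + (1−q)·3 = -2q + 3
  Alice's expected payoff from Down: q·5 + (1−q)·2 = 3q + 2
  -2q + 3 = 3q + 2  ⇒  -5q = -1  ⇒  q = 1/5.

p = 1/2, q = 1/5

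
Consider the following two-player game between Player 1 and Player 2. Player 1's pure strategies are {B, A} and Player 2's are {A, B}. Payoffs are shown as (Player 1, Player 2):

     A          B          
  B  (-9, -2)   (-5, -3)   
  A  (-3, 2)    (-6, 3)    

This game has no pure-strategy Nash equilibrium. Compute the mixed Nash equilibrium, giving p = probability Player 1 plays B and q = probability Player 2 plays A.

Set Player 2's expected payoff from A equal to that from B:
  Player 2's payoff from A: p·(-2) + (1−p)·2 = -4p + 2
  Player 2's payoff from B: p·(-3) + (1−p)·3 = -6p + 3
  -4p + 2 = -6p + 3  ⇒  2p = 1  ⇒  p = 1/2.
Set Player 1's expected payoff from B equal to that from A:
  Player 1's payoff to B: q·(-9) + (1−q)·(-5) = -4q - 5
  Player 1's payoff to A: q·(-3) + (1−q)·(-6) = 3q - 6
  -4q - 5 = 3q - 6  ⇒  -7q = -1  ⇒  q = 1/7.

p = 1/2, q = 1/7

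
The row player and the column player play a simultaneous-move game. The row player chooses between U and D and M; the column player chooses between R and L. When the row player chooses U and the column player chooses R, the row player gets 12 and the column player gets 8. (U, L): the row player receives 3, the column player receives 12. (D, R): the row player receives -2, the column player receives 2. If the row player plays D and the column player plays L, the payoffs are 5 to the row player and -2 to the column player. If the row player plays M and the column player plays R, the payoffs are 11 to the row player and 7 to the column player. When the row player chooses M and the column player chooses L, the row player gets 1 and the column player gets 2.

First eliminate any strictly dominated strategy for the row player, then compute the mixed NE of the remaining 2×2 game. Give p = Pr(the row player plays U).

p = 1/2

The row player's strategy M is strictly dominated by U: 12 > 11 and 3 > 1. Eliminate M.
The column player's indifference between R and L determines the row player's mixing probability p:
  the column player's payoff from R: p·8 + (1−p)·2 = 6p + 2
  the column player's payoff from L: p·12 + (1−p)·(-2) = 14p - 2
  6p + 2 = 14p - 2  ⇒  -8p = -4  ⇒  p = 1/2.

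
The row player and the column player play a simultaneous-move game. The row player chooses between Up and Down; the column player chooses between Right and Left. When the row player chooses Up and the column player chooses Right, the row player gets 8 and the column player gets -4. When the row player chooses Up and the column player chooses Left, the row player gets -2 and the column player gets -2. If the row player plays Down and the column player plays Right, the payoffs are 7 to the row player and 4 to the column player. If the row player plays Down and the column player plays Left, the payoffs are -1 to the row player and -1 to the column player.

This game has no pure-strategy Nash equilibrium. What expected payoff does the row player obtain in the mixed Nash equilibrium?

Set the row player's expected payoff from Up equal to that from Down:
  the row player's payoff from Up: q·8 + (1−q)·(-2) = 10q - 2
  the row player's payoff from Down: q·7 + (1−q)·(-1) = 8q - 1
  10q - 2 = 8q - 1  ⇒  2q = 1  ⇒  q = 1/2.
At equilibrium the row player is indifferent across rows, so the row player's payoff equals the payoff from Up: (1/2)·8 + (1/2)·(-2) = 3.

3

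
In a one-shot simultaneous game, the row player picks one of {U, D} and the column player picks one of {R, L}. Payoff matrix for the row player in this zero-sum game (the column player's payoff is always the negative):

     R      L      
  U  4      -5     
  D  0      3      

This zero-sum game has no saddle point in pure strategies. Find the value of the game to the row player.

The column player's mix must leave the row player indifferent between U and D.
  the row player's expected payoff from U: q·4 + (1−q)·(-5) = 9q - 5
  the row player's expected payoff from D: q·0 + (1−q)·3 = -3q + 3
  9q - 5 = -3q + 3  ⇒  12q = 8  ⇒  q = 2/3.
The value is the row player's expected payoff against this mix (using U): (2/3)·4 + (1/3)·(-5) = 1.

v = 1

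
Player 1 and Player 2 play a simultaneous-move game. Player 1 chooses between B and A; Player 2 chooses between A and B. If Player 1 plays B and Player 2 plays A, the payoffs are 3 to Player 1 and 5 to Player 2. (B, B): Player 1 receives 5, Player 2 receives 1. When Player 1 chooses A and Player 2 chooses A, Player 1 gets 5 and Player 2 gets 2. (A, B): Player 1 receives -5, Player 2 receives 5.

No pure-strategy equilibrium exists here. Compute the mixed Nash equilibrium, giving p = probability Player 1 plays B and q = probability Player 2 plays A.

p = 3/7, q = 5/6

Player 1's mix must leave Player 2 indifferent between A and B.
  Player 2's payoff from A: p·5 + (1−p)·2 = 3p + 2
  Player 2's payoff from B: p·1 + (1−p)·5 = -4p + 5
  3p + 2 = -4p + 5  ⇒  7p = 3  ⇒  p = 3/7.
In a mixed equilibrium Player 1 is indifferent between B and A; this condition fixes q.
  Player 1's payoff to B: q·3 + (1−q)·5 = -2q + 5
  Player 1's payoff to A: q·5 + (1−q)·(-5) = 10q - 5
  -2q + 5 = 10q - 5  ⇒  -12q = -10  ⇒  q = 5/6.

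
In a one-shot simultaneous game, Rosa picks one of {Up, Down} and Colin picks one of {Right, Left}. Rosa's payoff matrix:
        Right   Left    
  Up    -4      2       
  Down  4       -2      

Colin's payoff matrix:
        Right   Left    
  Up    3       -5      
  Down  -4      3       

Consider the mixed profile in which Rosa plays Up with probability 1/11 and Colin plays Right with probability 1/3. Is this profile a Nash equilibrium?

No

Given Rosa's mix p = 1/11, Colin's payoff from Right is -37/11 but from Left is 25/11. Colin strictly prefers Left, so Colin would not mix.
So the proposed profile is not a Nash equilibrium.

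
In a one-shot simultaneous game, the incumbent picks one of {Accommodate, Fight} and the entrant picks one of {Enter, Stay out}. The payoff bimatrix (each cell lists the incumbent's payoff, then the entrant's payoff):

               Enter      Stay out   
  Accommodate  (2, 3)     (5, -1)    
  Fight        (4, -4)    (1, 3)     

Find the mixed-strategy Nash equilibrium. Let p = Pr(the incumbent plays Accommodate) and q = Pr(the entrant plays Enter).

The entrant's indifference between Enter and Stay out determines the incumbent's mixing probability p:
  the entrant's payoff from Enter: p·3 + (1−p)·(-4) = 7p - 4
  the entrant's payoff from Stay out: p·(-1) + (1−p)·3 = -4p + 3
  7p - 4 = -4p + 3  ⇒  11p = 7  ⇒  p = 7/11.
The incumbent's indifference between Accommodate and Fight determines the entrant's mixing probability q:
  the incumbent's expected payoff from Accommodate: q·2 + (1−q)·5 = -3q + 5
  the incumbent's expected payoff from Fight: q·4 + (1−q)·1 = 3q + 1
  -3q + 5 = 3q + 1  ⇒  -6q = -4  ⇒  q = 2/3.

p = 7/11, q = 2/3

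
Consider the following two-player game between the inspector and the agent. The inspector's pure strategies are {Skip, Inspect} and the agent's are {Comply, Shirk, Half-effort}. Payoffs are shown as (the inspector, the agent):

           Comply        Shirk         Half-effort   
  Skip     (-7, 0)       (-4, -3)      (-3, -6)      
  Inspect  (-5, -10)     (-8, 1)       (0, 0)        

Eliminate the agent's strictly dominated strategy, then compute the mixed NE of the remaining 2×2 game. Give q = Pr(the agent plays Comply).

q = 2/3

The agent's strategy Half-effort is strictly dominated by Shirk: -3 > -6 and 1 > 0. Eliminate Half-effort.
The inspector's indifference between Skip and Inspect determines the agent's mixing probability q:
  the inspector's payoff to Skip: q·(-7) + (1−q)·(-4) = -3q - 4
  the inspector's payoff to Inspect: q·(-5) + (1−q)·(-8) = 3q - 8
  -3q - 4 = 3q - 8  ⇒  -6q = -4  ⇒  q = 2/3.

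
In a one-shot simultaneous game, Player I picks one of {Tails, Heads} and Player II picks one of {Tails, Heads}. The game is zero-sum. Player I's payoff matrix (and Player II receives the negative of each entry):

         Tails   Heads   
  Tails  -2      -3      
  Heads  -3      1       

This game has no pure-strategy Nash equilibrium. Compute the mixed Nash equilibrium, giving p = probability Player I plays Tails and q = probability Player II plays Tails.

Player I's mix must leave Player II indifferent between Tails and Heads.
  Player II's payoff from Tails: p·2 + (1−p)·3 = -p + 3
  Player II's payoff from Heads: p·3 + (1−p)·(-1) = 4p - 1
  -p + 3 = 4p - 1  ⇒  -5p = -4  ⇒  p = 4/5.
Player II's mix must leave Player I indifferent between Tails and Heads.
  Player I's payoff to Tails: q·(-2) + (1−q)·(-3) = q - 3
  Player I's payoff to Heads: q·(-3) + (1−q)·1 = -4q + 1
  q - 3 = -4q + 1  ⇒  5q = 4  ⇒  q = 4/5.

p = 4/5, q = 4/5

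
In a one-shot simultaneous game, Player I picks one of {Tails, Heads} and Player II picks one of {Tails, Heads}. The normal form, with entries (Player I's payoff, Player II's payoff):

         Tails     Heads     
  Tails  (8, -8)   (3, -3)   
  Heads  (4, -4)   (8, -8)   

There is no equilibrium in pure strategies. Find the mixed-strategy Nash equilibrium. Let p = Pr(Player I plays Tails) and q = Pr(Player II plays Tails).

p = 4/9, q = 5/9

Player II's indifference between Tails and Heads determines Player I's mixing probability p:
  Player II's payoff from Tails: p·(-8) + (1−p)·(-4) = -4p - 4
  Player II's payoff from Heads: p·(-3) + (1−p)·(-8) = 5p - 8
  -4p - 4 = 5p - 8  ⇒  -9p = -4  ⇒  p = 4/9.
Player I's indifference between Tails and Heads determines Player II's mixing probability q:
  Player I's expected payoff from Tails: q·8 + (1−q)·3 = 5q + 3
  Player I's expected payoff from Heads: q·4 + (1−q)·8 = -4q + 8
  5q + 3 = -4q + 8  ⇒  9q = 5  ⇒  q = 5/9.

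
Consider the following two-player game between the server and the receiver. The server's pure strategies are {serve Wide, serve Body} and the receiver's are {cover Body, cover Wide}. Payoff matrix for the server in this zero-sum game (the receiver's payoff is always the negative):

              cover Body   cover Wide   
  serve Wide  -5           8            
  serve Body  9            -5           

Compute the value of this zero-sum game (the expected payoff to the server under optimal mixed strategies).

v = 47/27

The server's indifference between serve Wide and serve Body determines the receiver's mixing probability q:
  the server's payoff to serve Wide: q·(-5) + (1−q)·8 = -13q + 8
  the server's payoff to serve Body: q·9 + (1−q)·(-5) = 14q - 5
  -13q + 8 = 14q - 5  ⇒  -27q = -13  ⇒  q = 13/27.
The value is the server's expected payoff against this mix (using serve Wide): (13/27)·(-5) + (14/27)·8 = 47/27.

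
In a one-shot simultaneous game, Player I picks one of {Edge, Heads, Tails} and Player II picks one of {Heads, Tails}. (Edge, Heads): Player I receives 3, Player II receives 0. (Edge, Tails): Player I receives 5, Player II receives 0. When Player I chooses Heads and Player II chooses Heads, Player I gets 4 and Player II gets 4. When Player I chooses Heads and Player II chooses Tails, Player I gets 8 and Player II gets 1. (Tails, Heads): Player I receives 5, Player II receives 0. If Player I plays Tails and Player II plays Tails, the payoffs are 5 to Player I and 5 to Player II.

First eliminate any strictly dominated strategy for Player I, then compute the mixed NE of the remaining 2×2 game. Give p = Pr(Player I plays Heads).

Player I's strategy Edge is strictly dominated by Heads: 4 > 3 and 8 > 5. Eliminate Edge.
Player I's mix must leave Player II indifferent between Heads and Tails.
  Player II's payoff from Heads: p·4 + (1−p)·0 = 4p
  Player II's payoff from Tails: p·1 + (1−p)·5 = -4p + 5
  4p = -4p + 5  ⇒  8p = 5  ⇒  p = 5/8.

p = 5/8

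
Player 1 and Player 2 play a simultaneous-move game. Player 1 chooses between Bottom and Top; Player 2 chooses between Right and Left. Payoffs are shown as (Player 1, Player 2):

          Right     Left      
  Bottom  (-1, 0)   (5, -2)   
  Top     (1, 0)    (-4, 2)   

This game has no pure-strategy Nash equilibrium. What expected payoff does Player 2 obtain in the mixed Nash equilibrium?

0

Set Player 2's expected payoff from Right equal to that from Left:
  Player 2's payoff from Right: p·0 + (1−p)·0 = 0
  Player 2's payoff from Left: p·(-2) + (1−p)·2 = -4p + 2
  0 = -4p + 2  ⇒  4p = 2  ⇒  p = 1/2.
At equilibrium Player 2 is indifferent across columns, so Player 2's payoff equals the payoff from Right: (1/2)·0 + (1/2)·0 = 0.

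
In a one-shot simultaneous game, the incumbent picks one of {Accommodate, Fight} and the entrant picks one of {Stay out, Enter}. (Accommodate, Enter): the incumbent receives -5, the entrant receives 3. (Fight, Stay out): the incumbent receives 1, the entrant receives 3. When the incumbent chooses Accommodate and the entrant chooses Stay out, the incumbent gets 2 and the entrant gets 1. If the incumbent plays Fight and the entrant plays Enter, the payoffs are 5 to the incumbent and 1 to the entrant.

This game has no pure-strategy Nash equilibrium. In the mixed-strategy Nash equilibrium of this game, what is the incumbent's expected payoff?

15/11

In a mixed equilibrium the incumbent is indifferent between Accommodate and Fight; this condition fixes q.
  the incumbent's payoff from Accommodate: q·2 + (1−q)·(-5) = 7q - 5
  the incumbent's payoff from Fight: q·1 + (1−q)·5 = -4q + 5
  7q - 5 = -4q + 5  ⇒  11q = 10  ⇒  q = 10/11.
At equilibrium the incumbent is indifferent across rows, so the incumbent's payoff equals the payoff from Accommodate: (10/11)·2 + (1/11)·(-5) = 15/11.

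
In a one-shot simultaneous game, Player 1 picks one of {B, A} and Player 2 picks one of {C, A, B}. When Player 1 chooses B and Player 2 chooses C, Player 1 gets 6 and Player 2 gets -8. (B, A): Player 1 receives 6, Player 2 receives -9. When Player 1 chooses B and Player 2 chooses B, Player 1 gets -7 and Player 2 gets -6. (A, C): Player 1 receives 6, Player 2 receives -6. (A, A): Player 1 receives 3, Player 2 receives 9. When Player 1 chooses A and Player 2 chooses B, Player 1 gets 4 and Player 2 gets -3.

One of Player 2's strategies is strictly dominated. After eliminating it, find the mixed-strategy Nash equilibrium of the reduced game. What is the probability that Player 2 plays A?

q = 11/14

Player 2's strategy C is strictly dominated by B: -6 > -8 and -3 > -6. Eliminate C.
For Player 1 to be willing to mix, Player 1 must be indifferent between B and A, which pins down Player 2's mix.
  Player 1's payoff from B: q·6 + (1−q)·(-7) = 13q - 7
  Player 1's payoff from A: q·3 + (1−q)·4 = -q + 4
  13q - 7 = -q + 4  ⇒  14q = 11  ⇒  q = 11/14.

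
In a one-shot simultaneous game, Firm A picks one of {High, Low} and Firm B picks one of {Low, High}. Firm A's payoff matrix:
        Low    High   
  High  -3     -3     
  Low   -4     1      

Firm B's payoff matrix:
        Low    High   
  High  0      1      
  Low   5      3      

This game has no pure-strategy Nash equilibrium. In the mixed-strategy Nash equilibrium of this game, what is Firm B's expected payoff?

5/3

Set Firm B's expected payoff from Low equal to that from High:
  Firm B's payoff to Low: p·0 + (1−p)·5 = -5p + 5
  Firm B's payoff to High: p·1 + (1−p)·3 = -2p + 3
  -5p + 5 = -2p + 3  ⇒  -3p = -2  ⇒  p = 2/3.
At equilibrium Firm B is indifferent across columns, so Firm B's payoff equals the payoff from Low: (2/3)·0 + (1/3)·5 = 5/3.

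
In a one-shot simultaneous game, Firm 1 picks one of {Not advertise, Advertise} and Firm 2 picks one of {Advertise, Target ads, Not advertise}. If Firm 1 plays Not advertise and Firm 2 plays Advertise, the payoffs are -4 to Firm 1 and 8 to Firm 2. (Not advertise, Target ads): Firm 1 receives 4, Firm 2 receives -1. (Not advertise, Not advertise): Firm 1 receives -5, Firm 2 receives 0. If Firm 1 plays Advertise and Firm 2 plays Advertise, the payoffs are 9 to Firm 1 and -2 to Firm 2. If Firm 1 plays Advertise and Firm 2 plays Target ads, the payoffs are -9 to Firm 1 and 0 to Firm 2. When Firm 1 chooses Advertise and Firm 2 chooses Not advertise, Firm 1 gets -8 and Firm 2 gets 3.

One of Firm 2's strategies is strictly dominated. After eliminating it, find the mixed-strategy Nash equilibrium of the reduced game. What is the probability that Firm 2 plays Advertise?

q = 3/16

Firm 2's strategy Target ads is strictly dominated by Not advertise: 0 > -1 and 3 > 0. Eliminate Target ads.
In a mixed equilibrium Firm 1 is indifferent between Not advertise and Advertise; this condition fixes q.
  Firm 1's expected payoff from Not advertise: q·(-4) + (1−q)·(-5) = q - 5
  Firm 1's expected payoff from Advertise: q·9 + (1−q)·(-8) = 17q - 8
  q - 5 = 17q - 8  ⇒  -16q = -3  ⇒  q = 3/16.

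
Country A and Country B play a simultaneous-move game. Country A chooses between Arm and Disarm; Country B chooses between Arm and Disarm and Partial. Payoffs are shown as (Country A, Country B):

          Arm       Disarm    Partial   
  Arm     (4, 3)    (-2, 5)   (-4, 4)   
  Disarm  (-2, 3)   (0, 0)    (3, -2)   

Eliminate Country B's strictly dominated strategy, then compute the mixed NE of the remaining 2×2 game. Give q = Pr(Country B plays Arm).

Country B's strategy Partial is strictly dominated by Disarm: 5 > 4 and 0 > -2. Eliminate Partial.
Country A's indifference between Arm and Disarm determines Country B's mixing probability q:
  Country A's payoff to Arm: q·4 + (1−q)·(-2) = 6q - 2
  Country A's payoff to Disarm: q·(-2) + (1−q)·0 = -2q
  6q - 2 = -2q  ⇒  8q = 2  ⇒  q = 1/4.

q = 1/4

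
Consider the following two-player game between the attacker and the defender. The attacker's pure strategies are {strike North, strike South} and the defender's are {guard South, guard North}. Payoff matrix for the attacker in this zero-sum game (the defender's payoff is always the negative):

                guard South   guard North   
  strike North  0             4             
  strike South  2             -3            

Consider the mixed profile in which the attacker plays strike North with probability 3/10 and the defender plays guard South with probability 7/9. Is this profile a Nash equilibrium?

Given the attacker's mix p = 3/10, the defender's payoff from guard South is -7/5 but from guard North is 9/10. The defender strictly prefers guard North, so the defender would not mix.
So the proposed profile is not a Nash equilibrium.

No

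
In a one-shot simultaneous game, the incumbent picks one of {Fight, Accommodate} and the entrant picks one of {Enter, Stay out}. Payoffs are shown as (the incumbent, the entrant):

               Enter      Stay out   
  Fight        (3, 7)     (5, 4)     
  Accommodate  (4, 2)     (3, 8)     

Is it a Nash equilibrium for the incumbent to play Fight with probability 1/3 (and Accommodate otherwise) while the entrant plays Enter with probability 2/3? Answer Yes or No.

Given the incumbent's mix p = 1/3, the entrant's payoff from Enter is 11/3 but from Stay out is 20/3. The entrant strictly prefers Stay out, so the entrant would not mix.
So the proposed profile is not a Nash equilibrium.

No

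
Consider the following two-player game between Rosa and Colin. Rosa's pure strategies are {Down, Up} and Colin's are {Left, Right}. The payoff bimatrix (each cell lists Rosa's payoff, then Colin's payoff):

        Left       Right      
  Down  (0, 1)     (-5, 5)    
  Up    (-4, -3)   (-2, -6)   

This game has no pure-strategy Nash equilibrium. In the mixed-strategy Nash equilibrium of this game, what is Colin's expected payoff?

For Colin to be willing to mix, Colin must be indifferent between Left and Right, which pins down Rosa's mix.
  Colin's payoff to Left: p·1 + (1−p)·(-3) = 4p - 3
  Colin's payoff to Right: p·5 + (1−p)·(-6) = 11p - 6
  4p - 3 = 11p - 6  ⇒  -7p = -3  ⇒  p = 3/7.
At equilibrium Colin is indifferent across columns, so Colin's payoff equals the payoff from Left: (3/7)·1 + (4/7)·(-3) = -9/7.

-9/7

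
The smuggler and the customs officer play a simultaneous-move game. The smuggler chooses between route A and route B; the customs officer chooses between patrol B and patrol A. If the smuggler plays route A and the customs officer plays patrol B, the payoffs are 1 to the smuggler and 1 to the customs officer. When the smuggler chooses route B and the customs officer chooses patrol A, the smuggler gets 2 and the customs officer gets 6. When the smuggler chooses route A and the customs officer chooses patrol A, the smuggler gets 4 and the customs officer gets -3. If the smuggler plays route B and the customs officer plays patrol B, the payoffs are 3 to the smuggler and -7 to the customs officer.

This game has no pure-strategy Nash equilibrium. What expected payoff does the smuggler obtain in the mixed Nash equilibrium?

In a mixed equilibrium the smuggler is indifferent between route A and route B; this condition fixes q.
  the smuggler's payoff to route A: q·1 + (1−q)·4 = -3q + 4
  the smuggler's payoff to route B: q·3 + (1−q)·2 = q + 2
  -3q + 4 = q + 2  ⇒  -4q = -2  ⇒  q = 1/2.
At equilibrium the smuggler is indifferent across rows, so the smuggler's payoff equals the payoff from route A: (1/2)·1 + (1/2)·4 = 5/2.

5/2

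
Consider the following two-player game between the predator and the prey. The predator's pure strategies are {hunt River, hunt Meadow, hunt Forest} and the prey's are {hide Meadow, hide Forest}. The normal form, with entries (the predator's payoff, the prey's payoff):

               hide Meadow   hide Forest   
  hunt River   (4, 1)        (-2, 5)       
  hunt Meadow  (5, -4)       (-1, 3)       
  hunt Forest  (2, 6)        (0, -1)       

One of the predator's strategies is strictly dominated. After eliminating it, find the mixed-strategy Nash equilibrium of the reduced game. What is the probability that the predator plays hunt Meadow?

p = 1/2

The predator's strategy hunt River is strictly dominated by hunt Meadow: 5 > 4 and -1 > -2. Eliminate hunt River.
The predator's mix must leave the prey indifferent between hide Meadow and hide Forest.
  the prey's expected payoff from hide Meadow: p·(-4) + (1−p)·6 = -10p + 6
  the prey's expected payoff from hide Forest: p·3 + (1−p)·(-1) = 4p - 1
  -10p + 6 = 4p - 1  ⇒  -14p = -7  ⇒  p = 1/2.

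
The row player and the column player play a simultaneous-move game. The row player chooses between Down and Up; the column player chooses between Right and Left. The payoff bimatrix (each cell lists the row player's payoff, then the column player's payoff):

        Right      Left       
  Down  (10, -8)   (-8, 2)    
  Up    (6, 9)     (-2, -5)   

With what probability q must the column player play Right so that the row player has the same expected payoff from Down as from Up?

The row player's indifference between Down and Up determines the column player's mixing probability q:
  the row player's expected payoff from Down: q·10 + (1−q)·(-8) = 18q - 8
  the row player's expected payoff from Up: q·6 + (1−q)·(-2) = 8q - 2
  18q - 8 = 8q - 2  ⇒  10q = 6  ⇒  q = 3/5.

q = 3/5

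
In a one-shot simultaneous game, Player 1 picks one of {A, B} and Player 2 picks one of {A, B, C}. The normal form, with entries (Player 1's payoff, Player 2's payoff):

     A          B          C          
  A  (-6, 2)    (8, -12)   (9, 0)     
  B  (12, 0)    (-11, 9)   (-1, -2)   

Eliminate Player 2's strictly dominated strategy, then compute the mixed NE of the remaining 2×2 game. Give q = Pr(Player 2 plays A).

Player 2's strategy C is strictly dominated by A: 2 > 0 and 0 > -2. Eliminate C.
In a mixed equilibrium Player 1 is indifferent between A and B; this condition fixes q.
  Player 1's payoff to A: q·(-6) + (1−q)·8 = -14q + 8
  Player 1's payoff to B: q·12 + (1−q)·(-11) = 23q - 11
  -14q + 8 = 23q - 11  ⇒  -37q = -19  ⇒  q = 19/37.

q = 19/37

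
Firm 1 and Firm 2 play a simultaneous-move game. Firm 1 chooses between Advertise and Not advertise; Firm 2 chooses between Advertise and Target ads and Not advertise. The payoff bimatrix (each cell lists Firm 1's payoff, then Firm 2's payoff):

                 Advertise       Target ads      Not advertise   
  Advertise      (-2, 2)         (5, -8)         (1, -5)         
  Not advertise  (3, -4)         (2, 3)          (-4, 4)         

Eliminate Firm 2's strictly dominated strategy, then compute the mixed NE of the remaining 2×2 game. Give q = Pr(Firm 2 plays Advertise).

q = 1/2

Firm 2's strategy Target ads is strictly dominated by Not advertise: -5 > -8 and 4 > 3. Eliminate Target ads.
In a mixed equilibrium Firm 1 is indifferent between Advertise and Not advertise; this condition fixes q.
  Firm 1's expected payoff from Advertise: q·(-2) + (1−q)·1 = -3q + 1
  Firm 1's expected payoff from Not advertise: q·3 + (1−q)·(-4) = 7q - 4
  -3q + 1 = 7q - 4  ⇒  -10q = -5  ⇒  q = 1/2.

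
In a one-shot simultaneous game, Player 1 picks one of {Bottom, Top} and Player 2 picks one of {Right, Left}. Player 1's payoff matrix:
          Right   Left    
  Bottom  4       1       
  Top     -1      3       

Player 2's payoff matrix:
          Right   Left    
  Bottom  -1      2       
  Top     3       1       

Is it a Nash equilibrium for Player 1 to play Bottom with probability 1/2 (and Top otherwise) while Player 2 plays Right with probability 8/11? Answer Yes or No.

Given Player 1's mix p = 1/2, Player 2's payoff from Right is 1 but from Left is 3/2. Player 2 strictly prefers Left, so Player 2 would not mix.
So the proposed profile is not a Nash equilibrium.

No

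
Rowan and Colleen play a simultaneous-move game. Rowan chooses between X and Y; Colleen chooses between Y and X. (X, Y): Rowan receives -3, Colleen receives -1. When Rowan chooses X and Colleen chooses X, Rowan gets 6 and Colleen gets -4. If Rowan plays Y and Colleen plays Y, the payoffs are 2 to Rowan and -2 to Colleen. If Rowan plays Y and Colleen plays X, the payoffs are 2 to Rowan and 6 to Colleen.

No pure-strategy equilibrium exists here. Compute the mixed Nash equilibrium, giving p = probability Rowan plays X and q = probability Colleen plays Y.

Rowan's mix must leave Colleen indifferent between Y and X.
  Colleen's expected payoff from Y: p·(-1) + (1−p)·(-2) = p - 2
  Colleen's expected payoff from X: p·(-4) + (1−p)·6 = -10p + 6
  p - 2 = -10p + 6  ⇒  11p = 8  ⇒  p = 8/11.
For Rowan to be willing to mix, Rowan must be indifferent between X and Y, which pins down Colleen's mix.
  Rowan's expected payoff from X: q·(-3) + (1−q)·6 = -9q + 6
  Rowan's expected payoff from Y: q·2 + (1−q)·2 = 2
  -9q + 6 = 2  ⇒  -9q = -4  ⇒  q = 4/9.

p = 8/11, q = 4/9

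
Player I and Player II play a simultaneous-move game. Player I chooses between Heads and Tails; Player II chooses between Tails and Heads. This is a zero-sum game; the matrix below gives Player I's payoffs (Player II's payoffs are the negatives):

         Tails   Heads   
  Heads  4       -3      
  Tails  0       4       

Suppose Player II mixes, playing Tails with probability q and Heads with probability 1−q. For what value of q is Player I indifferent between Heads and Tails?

Player I's indifference between Heads and Tails determines Player II's mixing probability q:
  Player I's expected payoff from Heads: q·4 + (1−q)·(-3) = 7q - 3
  Player I's expected payoff from Tails: q·0 + (1−q)·4 = -4q + 4
  7q - 3 = -4q + 4  ⇒  11q = 7  ⇒  q = 7/11.

q = 7/11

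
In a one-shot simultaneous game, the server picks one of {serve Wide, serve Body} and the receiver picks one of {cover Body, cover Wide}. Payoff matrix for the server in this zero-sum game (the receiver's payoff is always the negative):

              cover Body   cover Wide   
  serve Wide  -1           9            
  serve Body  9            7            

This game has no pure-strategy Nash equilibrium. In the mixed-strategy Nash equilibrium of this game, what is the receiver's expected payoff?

For the receiver to be willing to mix, the receiver must be indifferent between cover Body and cover Wide, which pins down the server's mix.
  the receiver's expected payoff from cover Body: p·1 + (1−p)·(-9) = 10p - 9
  the receiver's expected payoff from cover Wide: p·(-9) + (1−p)·(-7) = -2p - 7
  10p - 9 = -2p - 7  ⇒  12p = 2  ⇒  p = 1/6.
At equilibrium the receiver is indifferent across columns, so the receiver's payoff equals the payoff from cover Body: (1/6)·1 + (5/6)·(-9) = -22/3.

-22/3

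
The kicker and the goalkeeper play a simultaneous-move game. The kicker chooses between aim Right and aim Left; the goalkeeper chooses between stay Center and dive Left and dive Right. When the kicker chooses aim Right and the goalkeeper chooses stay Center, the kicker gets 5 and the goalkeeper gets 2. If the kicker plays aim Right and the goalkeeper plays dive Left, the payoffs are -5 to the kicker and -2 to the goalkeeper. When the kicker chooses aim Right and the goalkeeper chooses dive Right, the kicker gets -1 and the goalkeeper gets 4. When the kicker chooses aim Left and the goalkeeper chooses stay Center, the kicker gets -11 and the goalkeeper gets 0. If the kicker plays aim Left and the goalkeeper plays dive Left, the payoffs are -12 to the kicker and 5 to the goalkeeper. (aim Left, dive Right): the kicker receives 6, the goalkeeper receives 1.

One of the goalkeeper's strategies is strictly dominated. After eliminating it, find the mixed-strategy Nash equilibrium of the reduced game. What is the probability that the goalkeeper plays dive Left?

The goalkeeper's strategy stay Center is strictly dominated by dive Right: 4 > 2 and 1 > 0. Eliminate stay Center.
The kicker's indifference between aim Right and aim Left determines the goalkeeper's mixing probability q:
  the kicker's expected payoff from aim Right: q·(-5) + (1−q)·(-1) = -4q - 1
  the kicker's expected payoff from aim Left: q·(-12) + (1−q)·6 = -18q + 6
  -4q - 1 = -18q + 6  ⇒  14q = 7  ⇒  q = 1/2.

q = 1/2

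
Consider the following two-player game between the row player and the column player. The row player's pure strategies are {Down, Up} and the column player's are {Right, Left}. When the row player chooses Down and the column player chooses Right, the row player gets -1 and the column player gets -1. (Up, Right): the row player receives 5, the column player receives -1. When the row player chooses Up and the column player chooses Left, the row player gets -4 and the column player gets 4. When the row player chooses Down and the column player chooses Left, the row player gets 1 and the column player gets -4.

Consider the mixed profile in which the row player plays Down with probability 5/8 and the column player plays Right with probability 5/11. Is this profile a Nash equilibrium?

Yes

Check the column player's indifference given the row player's mix p = 5/8:
  payoff from Right = -1; payoff from Left = -1 — equal.
Check the row player's indifference given the column player's mix q = 5/11:
  payoff from Down = 1/11; payoff from Up = 1/11 — equal.
Both players are indifferent, so neither can profitably deviate.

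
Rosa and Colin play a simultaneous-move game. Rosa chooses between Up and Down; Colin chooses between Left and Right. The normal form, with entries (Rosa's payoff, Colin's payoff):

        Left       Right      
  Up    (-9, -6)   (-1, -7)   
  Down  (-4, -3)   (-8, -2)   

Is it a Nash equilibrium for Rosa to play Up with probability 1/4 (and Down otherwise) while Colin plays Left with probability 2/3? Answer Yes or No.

Given Rosa's mix p = 1/4, Colin's payoff from Left is -15/4 but from Right is -13/4. Colin strictly prefers Right, so Colin would not mix.
So the proposed profile is not a Nash equilibrium.

No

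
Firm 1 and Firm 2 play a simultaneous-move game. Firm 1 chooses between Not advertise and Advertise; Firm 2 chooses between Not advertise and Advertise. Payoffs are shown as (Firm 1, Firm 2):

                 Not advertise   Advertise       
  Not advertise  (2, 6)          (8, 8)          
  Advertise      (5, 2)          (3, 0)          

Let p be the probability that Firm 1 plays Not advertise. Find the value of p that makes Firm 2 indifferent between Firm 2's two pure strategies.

p = 1/2

For Firm 2 to be willing to mix, Firm 2 must be indifferent between Not advertise and Advertise, which pins down Firm 1's mix.
  Firm 2's expected payoff from Not advertise: p·6 + (1−p)·2 = 4p + 2
  Firm 2's expected payoff from Advertise: p·8 + (1−p)·0 = 8p
  4p + 2 = 8p  ⇒  -4p = -2  ⇒  p = 1/2.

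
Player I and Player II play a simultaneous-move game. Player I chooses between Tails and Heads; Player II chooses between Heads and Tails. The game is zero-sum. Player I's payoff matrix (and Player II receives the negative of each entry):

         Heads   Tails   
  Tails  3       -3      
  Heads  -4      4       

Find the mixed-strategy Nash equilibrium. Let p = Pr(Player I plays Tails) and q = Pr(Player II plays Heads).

p = 4/7, q = 1/2

Player II's indifference between Heads and Tails determines Player I's mixing probability p:
  Player II's payoff from Heads: p·(-3) + (1−p)·4 = -7p + 4
  Player II's payoff from Tails: p·3 + (1−p)·(-4) = 7p - 4
  -7p + 4 = 7p - 4  ⇒  -14p = -8  ⇒  p = 4/7.
For Player I to be willing to mix, Player I must be indifferent between Tails and Heads, which pins down Player II's mix.
  Player I's payoff to Tails: q·3 + (1−q)·(-3) = 6q - 3
  Player I's payoff to Heads: q·(-4) + (1−q)·4 = -8q + 4
  6q - 3 = -8q + 4  ⇒  14q = 7  ⇒  q = 1/2.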